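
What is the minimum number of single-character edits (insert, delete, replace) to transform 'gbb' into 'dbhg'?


Building DP table for s1='gbb' (len 3) and s2='dbhg' (len 4):
       d  b  h  g
    0  1  2  3  4
  g 1  1  2  3  3
  b 2  2  1  2  3
  b 3  3  2  2  3
Edit distance = dp[3][4] = 3

3


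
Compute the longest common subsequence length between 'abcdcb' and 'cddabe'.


DP table for LCS of 'abcdcb' and 'cddabe':
       c  d  d  a  b  e
    0  0  0  0  0  0  0
  a 0  0  0  0  1  1  1
  b 0  0  0  0  1  2  2
  c 0  1  1  1  1  2  2
  d 0  1  2  2  2  2  2
  c 0  1  2  2  2  2  2
  b 0  1  2  2  2  3  3
LCS: 'cdb'
LCS length = 3

3


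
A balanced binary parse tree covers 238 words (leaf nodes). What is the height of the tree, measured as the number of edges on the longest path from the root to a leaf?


In a balanced binary tree with n leaves the deepest leaf is ceil(log2(n)) edges below the root.
log2(238) = 7.8948
ceil(7.8948) = 8
height (edges) = 8

8


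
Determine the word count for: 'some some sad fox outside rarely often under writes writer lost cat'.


Counting words by splitting on spaces:
  Word 1: 'some'
  Word 2: 'some'
  Word 3: 'sad'
  Word 4: 'fox'
  Word 5: 'outside'
  Word 6: 'rarely'
  Word 7: 'often'
  Word 8: 'under'
  Word 9: 'writes'
  Word 10: 'writer'
  Word 11: 'lost'
  Word 12: 'cat'
Total words: 12

12


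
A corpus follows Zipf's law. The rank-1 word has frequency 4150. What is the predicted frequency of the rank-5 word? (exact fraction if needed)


Zipf's law: freq(rank) = f1 / rank
f1 = 4150, rank = 5
freq = 4150 / 5
= 830

830


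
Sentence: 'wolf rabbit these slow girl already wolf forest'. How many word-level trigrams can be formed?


Word trigrams from [8] words:
  Trigram 1: (wolf rabbit these)
  Trigram 2: (rabbit these slow)
  Trigram 3: (these slow girl)
  Trigram 4: (slow girl already)
  Trigram 5: (girl already wolf)
  Trigram 6: (already wolf forest)
Total word trigrams: 8 - 2 = 6

6


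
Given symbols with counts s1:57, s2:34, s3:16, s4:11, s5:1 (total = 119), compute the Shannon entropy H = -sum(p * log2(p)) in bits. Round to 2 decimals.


Computing entropy H = -sum(p_i * log2(p_i)):
  s1: p = 57/119 = 0.4790, -p*log2(p) = 0.5087
  s2: p = 34/119 = 0.2857, -p*log2(p) = 0.5164
  s3: p = 16/119 = 0.1345, -p*log2(p) = 0.3892
  s4: p = 11/119 = 0.0924, -p*log2(p) = 0.3176
  s5: p = 1/119 = 0.0084, -p*log2(p) = 0.0579
H = sum of terms = 1.7898
Rounded to 2 decimals: 1.79

1.79


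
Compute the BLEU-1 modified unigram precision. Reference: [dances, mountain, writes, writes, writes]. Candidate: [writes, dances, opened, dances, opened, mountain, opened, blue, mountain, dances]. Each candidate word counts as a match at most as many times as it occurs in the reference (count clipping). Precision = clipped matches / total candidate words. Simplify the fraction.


Reference word counts: {'dances': 1, 'mountain': 1, 'writes': 3}
Checking each candidate word (with clipping):
  'writes' -> in reference (ref count 3, used 1/3) -> match (matches: 1)
  'dances' -> in reference (ref count 1, used 1/1) -> match (matches: 2)
  'opened' -> not in reference -> no match (matches: 2)
  'dances' -> ref count 1 already used up (1/1) -> clipped, no match (matches: 2)
  'opened' -> not in reference -> no match (matches: 2)
  'mountain' -> in reference (ref count 1, used 1/1) -> match (matches: 3)
  'opened' -> not in reference -> no match (matches: 3)
  'blue' -> not in reference -> no match (matches: 3)
  'mountain' -> ref count 1 already used up (1/1) -> clipped, no match (matches: 3)
  'dances' -> ref count 1 already used up (1/1) -> clipped, no match (matches: 3)
Clipped matches: 3, Candidate length: 10
Precision = 3/10

3/10


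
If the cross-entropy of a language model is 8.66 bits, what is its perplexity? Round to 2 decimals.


Perplexity formula: PP = 2^H
H = 8.66
PP = 2^8.66
Decompose: 2^8.66 = 2^8 * 2^0.66
2^8 = 256, 2^0.66 ~ 1.5800826
PP ~ 256 * 1.5800826 = 404.5011456
Rounded to 2 decimals: 404.50

404.50


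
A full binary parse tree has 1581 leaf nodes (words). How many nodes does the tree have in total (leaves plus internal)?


Leaf nodes (terminals): 1581
Internal nodes = n - 1 = 1581 - 1 = 1580
Total = leaves + internal = 1581 + 1580 = 3161

3161


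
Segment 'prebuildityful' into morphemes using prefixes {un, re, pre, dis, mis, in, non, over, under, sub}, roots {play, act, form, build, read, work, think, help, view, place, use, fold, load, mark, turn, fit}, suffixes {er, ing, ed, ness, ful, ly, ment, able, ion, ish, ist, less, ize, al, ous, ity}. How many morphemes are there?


Segmenting 'prebuildityful' against the inventory:
  'pre' -> prefix (morpheme 1)
  'build' -> root (morpheme 2)
  'ity' -> suffix (morpheme 3)
  'ful' -> suffix (morpheme 4)
Total morphemes: 4

4


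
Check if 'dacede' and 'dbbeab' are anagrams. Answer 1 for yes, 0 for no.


Sort characters of 'dacede': 'acddee'
Sort characters of 'dbbeab': 'abbbde'
Sorted forms differ -> they are NOT anagrams
Result: 0

0


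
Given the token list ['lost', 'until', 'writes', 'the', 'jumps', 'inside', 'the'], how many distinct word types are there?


Listing all tokens and tracking unique types:
  Token 1: 'lost' -> NEW (unique so far: 1)
  Token 2: 'until' -> NEW (unique so far: 2)
  Token 3: 'writes' -> NEW (unique so far: 3)
  Token 4: 'the' -> NEW (unique so far: 4)
  Token 5: 'jumps' -> NEW (unique so far: 5)
  Token 6: 'inside' -> NEW (unique so far: 6)
  Token 7: 'the' -> duplicate (unique so far: 6)
Unique types: ('inside', 'jumps', 'lost', 'the', 'until', 'writes')
Vocabulary size: 6

6


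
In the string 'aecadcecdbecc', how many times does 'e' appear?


Scanning 'aecadcecdbecc' for 'e':
  Position 1: 'e' -> MATCH (count: 1)
  Position 6: 'e' -> MATCH (count: 2)
  Position 10: 'e' -> MATCH (count: 3)
Total occurrences of 'e': 3

3


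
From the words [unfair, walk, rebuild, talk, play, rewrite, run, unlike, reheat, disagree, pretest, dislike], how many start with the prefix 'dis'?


Checking each word for prefix 'dis':
  'unfair' -> no (count: 0)
  'walk' -> no (count: 0)
  'rebuild' -> no (count: 0)
  'talk' -> no (count: 0)
  'play' -> no (count: 0)
  'rewrite' -> no (count: 0)
  'run' -> no (count: 0)
  'unlike' -> no (count: 0)
  'reheat' -> no (count: 0)
  'disagree' -> YES, starts with 'dis' (count: 1)
  'pretest' -> no (count: 1)
  'dislike' -> YES, starts with 'dis' (count: 2)
Total with prefix 'dis': 2

2


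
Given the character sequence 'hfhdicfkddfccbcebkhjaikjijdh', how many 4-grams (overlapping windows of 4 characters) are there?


String 'hfhdicfkddfccbcebkhjaikjijdh' has length L = 28.
Number of overlapping n-grams = L - n + 1
Substituting: 28 - 4 + 1 = 25

25


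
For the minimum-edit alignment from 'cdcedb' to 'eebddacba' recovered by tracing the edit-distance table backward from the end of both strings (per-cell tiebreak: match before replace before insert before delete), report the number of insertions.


Edit distance = 7. Backtracking from cell (6, 9) with preference match > replace > insert > delete,
then listing the resulting alignment 'cdcedb' -> 'eebddacba' left to right:
  Step 1: insert 'e' [insertion #1]
  Step 2: insert 'e' [insertion #2]
  Step 3: replace c->b
  Step 4: keep 'd'
  Step 5: replace c->d
  Step 6: replace e->a
  Step 7: replace d->c
  Step 8: keep 'b'
  Step 9: insert 'a' [insertion #3]
Total insertions: 3

3


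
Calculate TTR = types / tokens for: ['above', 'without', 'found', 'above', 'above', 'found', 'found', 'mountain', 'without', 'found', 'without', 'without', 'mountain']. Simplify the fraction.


Tokens: 13
Unique types: ('above', 'found', 'mountain', 'without') = 4
TTR = 4/13
Already in lowest terms.

4/13


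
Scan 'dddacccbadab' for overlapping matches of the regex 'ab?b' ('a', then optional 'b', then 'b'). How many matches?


Pattern: ab?b means 'a', then optional 'b', then 'b'.
Scanning 'dddacccbadab' position-by-position:
  Pos 0: window 'ddd' -> no
  Pos 1: window 'dda' -> no
  Pos 2: window 'dac' -> no
  Pos 3: window 'acc' -> no
  Pos 4: window 'ccc' -> no
  Pos 5: window 'ccb' -> no
  Pos 6: window 'cba' -> no
  Pos 7: window 'bad' -> no
  Pos 8: window 'ada' -> no
  Pos 9: window 'dab' -> no
  Pos 10: window 'ab' -> MATCH
  Pos 11: window 'b' -> no
Total matches: 1

1


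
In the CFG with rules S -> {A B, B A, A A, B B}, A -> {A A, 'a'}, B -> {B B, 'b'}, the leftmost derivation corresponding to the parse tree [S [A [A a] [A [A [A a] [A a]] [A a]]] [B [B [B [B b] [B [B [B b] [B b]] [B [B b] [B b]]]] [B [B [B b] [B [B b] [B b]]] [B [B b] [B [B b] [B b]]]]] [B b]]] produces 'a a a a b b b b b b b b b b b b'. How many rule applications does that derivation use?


Every bracketed nonterminal node [X ...] in the tree is produced by exactly one rule application.
Reading the tree off as a leftmost derivation:
  Step 1: S  =>  A B   (applied S -> A B)
  Step 2: A B  =>  A A B   (applied A -> A A)
  Step 3: A A B  =>  a A B   (applied A -> a)
  Step 4: a A B  =>  a A A B   (applied A -> A A)
  Step 5: a A A B  =>  a A A A B   (applied A -> A A)
  Step 6: a A A A B  =>  a a A A B   (applied A -> a)
  Step 7: a a A A B  =>  a a a A B   (applied A -> a)
  Step 8: a a a A B  =>  a a a a B   (applied A -> a)
  Step 9: a a a a B  =>  a a a a B B   (applied B -> B B)
  Step 10: a a a a B B  =>  a a a a B B B   (applied B -> B B)
  Step 11: a a a a B B B  =>  a a a a B B B B   (applied B -> B B)
  Step 12: a a a a B B B B  =>  a a a a b B B B   (applied B -> b)
  Step 13: a a a a b B B B  =>  a a a a b B B B B   (applied B -> B B)
  Step 14: a a a a b B B B B  =>  a a a a b B B B B B   (applied B -> B B)
  Step 15: a a a a b B B B B B  =>  a a a a b b B B B B   (applied B -> b)
  Step 16: a a a a b b B B B B  =>  a a a a b b b B B B   (applied B -> b)
  Step 17: a a a a b b b B B B  =>  a a a a b b b B B B B   (applied B -> B B)
  Step 18: a a a a b b b B B B B  =>  a a a a b b b b B B B   (applied B -> b)
  Step 19: a a a a b b b b B B B  =>  a a a a b b b b b B B   (applied B -> b)
  Step 20: a a a a b b b b b B B  =>  a a a a b b b b b B B B   (applied B -> B B)
  Step 21: a a a a b b b b b B B B  =>  a a a a b b b b b B B B B   (applied B -> B B)
  Step 22: a a a a b b b b b B B B B  =>  a a a a b b b b b b B B B   (applied B -> b)
  Step 23: a a a a b b b b b b B B B  =>  a a a a b b b b b b B B B B   (applied B -> B B)
  Step 24: a a a a b b b b b b B B B B  =>  a a a a b b b b b b b B B B   (applied B -> b)
  Step 25: a a a a b b b b b b b B B B  =>  a a a a b b b b b b b b B B   (applied B -> b)
  Step 26: a a a a b b b b b b b b B B  =>  a a a a b b b b b b b b B B B   (applied B -> B B)
  Step 27: a a a a b b b b b b b b B B B  =>  a a a a b b b b b b b b b B B   (applied B -> b)
  Step 28: a a a a b b b b b b b b b B B  =>  a a a a b b b b b b b b b B B B   (applied B -> B B)
  Step 29: a a a a b b b b b b b b b B B B  =>  a a a a b b b b b b b b b b B B   (applied B -> b)
  Step 30: a a a a b b b b b b b b b b B B  =>  a a a a b b b b b b b b b b b B   (applied B -> b)
  Step 31: a a a a b b b b b b b b b b b B  =>  a a a a b b b b b b b b b b b b   (applied B -> b)
Final yield: a a a a b b b b b b b b b b b b
Total rewrite steps: 31

31


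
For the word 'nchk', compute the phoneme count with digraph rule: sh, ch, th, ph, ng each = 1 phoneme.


Parsing 'nchk' greedily, digraphs first:
  'n' -> consonant phoneme (phonemes so far: 1)
  'ch' -> digraph (1 consonant phoneme) (phonemes so far: 2)
  'k' -> consonant phoneme (phonemes so far: 3)
Total phonemes: 3

3


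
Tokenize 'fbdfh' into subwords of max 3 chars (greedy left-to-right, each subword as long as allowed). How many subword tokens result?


'fbdfh' has 5 characters.
Chunking with max size 3:
  Chunk 1: 'fbd' (positions 0-2)
  Chunk 2: 'fh' (positions 3-4)
Total chunks: ceil(5 / 3) = 2

2


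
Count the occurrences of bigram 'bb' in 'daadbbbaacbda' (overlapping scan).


Scanning 'daadbbbaacbda' for bigram 'bb':
  Position 0: 'da' -> no
  Position 1: 'aa' -> no
  Position 2: 'ad' -> no
  Position 3: 'db' -> no
  Position 4: 'bb' -> MATCH
  Position 5: 'bb' -> MATCH
  Position 6: 'ba' -> no
  Position 7: 'aa' -> no
  Position 8: 'ac' -> no
  Position 9: 'cb' -> no
  Position 10: 'bd' -> no
  Position 11: 'da' -> no
Total matches: 2

2


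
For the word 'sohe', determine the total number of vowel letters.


Scanning each character of 'sohe':
  Position 1: 's' -> consonant (running count: 0)
  Position 2: 'o' -> vowel (running count: 1)
  Position 3: 'h' -> consonant (running count: 1)
  Position 4: 'e' -> vowel (running count: 2)
Total vowels: 2

2


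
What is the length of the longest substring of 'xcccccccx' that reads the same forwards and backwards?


Scanning 'xcccccccx' for palindromic substrings.
Substring at positions 0-8: 'xcccccccx'.
Check: reverse('xcccccccx') = 'xcccccccx' -> palindrome confirmed.
No longer palindromic substring exists; longest length = 9

9


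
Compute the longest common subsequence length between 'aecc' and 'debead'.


DP table for LCS of 'aecc' and 'debead':
       d  e  b  e  a  d
    0  0  0  0  0  0  0
  a 0  0  0  0  0  1  1
  e 0  0  1  1  1  1  1
  c 0  0  1  1  1  1  1
  c 0  0  1  1  1  1  1
LCS: 'a'
LCS length = 1

1


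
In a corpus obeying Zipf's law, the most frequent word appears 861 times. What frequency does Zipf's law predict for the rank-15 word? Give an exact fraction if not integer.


Zipf's law: freq(rank) = f1 / rank
f1 = 861, rank = 15
freq = 861 / 15
GCD(861, 15) = 3
Simplified: 287/5

287/5


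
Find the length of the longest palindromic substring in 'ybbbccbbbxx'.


Scanning 'ybbbccbbbxx' for palindromic substrings.
Substring at positions 1-8: 'bbbccbbb'.
Check: reverse('bbbccbbb') = 'bbbccbbb' -> palindrome confirmed.
Neighbouring characters ('y' / 'x') break symmetry, so it cannot extend further.
No longer palindromic substring exists; longest length = 8

8


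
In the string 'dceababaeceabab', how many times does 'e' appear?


Scanning 'dceababaeceabab' for 'e':
  Position 2: 'e' -> MATCH (count: 1)
  Position 8: 'e' -> MATCH (count: 2)
  Position 10: 'e' -> MATCH (count: 3)
Total occurrences of 'e': 3

3


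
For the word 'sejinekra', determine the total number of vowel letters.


Scanning each character of 'sejinekra':
  Position 1: 's' -> consonant (running count: 0)
  Position 2: 'e' -> vowel (running count: 1)
  Position 3: 'j' -> consonant (running count: 1)
  Position 4: 'i' -> vowel (running count: 2)
  Position 5: 'n' -> consonant (running count: 2)
  Position 6: 'e' -> vowel (running count: 3)
  Position 7: 'k' -> consonant (running count: 3)
  Position 8: 'r' -> consonant (running count: 3)
  Position 9: 'a' -> vowel (running count: 4)
Total vowels: 4

4


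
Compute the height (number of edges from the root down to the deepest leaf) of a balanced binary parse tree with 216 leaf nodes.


In a balanced binary tree with n leaves the deepest leaf is ceil(log2(n)) edges below the root.
log2(216) = 7.7549
ceil(7.7549) = 8
height (edges) = 8

8


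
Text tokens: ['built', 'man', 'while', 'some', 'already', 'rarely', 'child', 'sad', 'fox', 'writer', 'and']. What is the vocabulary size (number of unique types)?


Listing all tokens and tracking unique types:
  Token 1: 'built' -> NEW (unique so far: 1)
  Token 2: 'man' -> NEW (unique so far: 2)
  Token 3: 'while' -> NEW (unique so far: 3)
  Token 4: 'some' -> NEW (unique so far: 4)
  Token 5: 'already' -> NEW (unique so far: 5)
  Token 6: 'rarely' -> NEW (unique so far: 6)
  Token 7: 'child' -> NEW (unique so far: 7)
  Token 8: 'sad' -> NEW (unique so far: 8)
  Token 9: 'fox' -> NEW (unique so far: 9)
  Token 10: 'writer' -> NEW (unique so far: 10)
  Token 11: 'and' -> NEW (unique so far: 11)
Unique types: ('already', 'and', 'built', 'child', 'fox', 'man', 'rarely', 'sad', 'some', 'while', 'writer')
Vocabulary size: 11

11


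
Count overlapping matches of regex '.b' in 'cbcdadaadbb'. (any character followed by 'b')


Pattern: .b means any character followed by 'b'.
Scanning 'cbcdadaadbb' position-by-position:
  Pos 0: window 'cb' -> MATCH
  Pos 1: window 'bc' -> no
  Pos 2: window 'cd' -> no
  Pos 3: window 'da' -> no
  Pos 4: window 'ad' -> no
  Pos 5: window 'da' -> no
  Pos 6: window 'aa' -> no
  Pos 7: window 'ad' -> no
  Pos 8: window 'db' -> MATCH
  Pos 9: window 'bb' -> MATCH
  Pos 10: window 'b' -> no
Total matches: 3

3


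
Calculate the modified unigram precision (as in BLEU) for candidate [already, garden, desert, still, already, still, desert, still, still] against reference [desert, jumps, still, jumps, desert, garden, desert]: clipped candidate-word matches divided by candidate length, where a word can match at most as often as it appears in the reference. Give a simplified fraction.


Reference word counts: {'desert': 3, 'garden': 1, 'jumps': 2, 'still': 1}
Checking each candidate word (with clipping):
  'already' -> not in reference -> no match (matches: 0)
  'garden' -> in reference (ref count 1, used 1/1) -> match (matches: 1)
  'desert' -> in reference (ref count 3, used 1/3) -> match (matches: 2)
  'still' -> in reference (ref count 1, used 1/1) -> match (matches: 3)
  'already' -> not in reference -> no match (matches: 3)
  'still' -> ref count 1 already used up (1/1) -> clipped, no match (matches: 3)
  'desert' -> in reference (ref count 3, used 2/3) -> match (matches: 4)
  'still' -> ref count 1 already used up (1/1) -> clipped, no match (matches: 4)
  'still' -> ref count 1 already used up (1/1) -> clipped, no match (matches: 4)
Clipped matches: 4, Candidate length: 9
Precision = 4/9

4/9


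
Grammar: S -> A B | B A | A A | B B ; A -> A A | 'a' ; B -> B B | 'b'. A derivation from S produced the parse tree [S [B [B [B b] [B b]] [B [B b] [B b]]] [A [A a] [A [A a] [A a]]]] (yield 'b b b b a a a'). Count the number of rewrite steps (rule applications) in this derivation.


Every bracketed nonterminal node [X ...] in the tree is produced by exactly one rule application.
Reading the tree off as a leftmost derivation:
  Step 1: S  =>  B A   (applied S -> B A)
  Step 2: B A  =>  B B A   (applied B -> B B)
  Step 3: B B A  =>  B B B A   (applied B -> B B)
  Step 4: B B B A  =>  b B B A   (applied B -> b)
  Step 5: b B B A  =>  b b B A   (applied B -> b)
  Step 6: b b B A  =>  b b B B A   (applied B -> B B)
  Step 7: b b B B A  =>  b b b B A   (applied B -> b)
  Step 8: b b b B A  =>  b b b b A   (applied B -> b)
  Step 9: b b b b A  =>  b b b b A A   (applied A -> A A)
  Step 10: b b b b A A  =>  b b b b a A   (applied A -> a)
  Step 11: b b b b a A  =>  b b b b a A A   (applied A -> A A)
  Step 12: b b b b a A A  =>  b b b b a a A   (applied A -> a)
  Step 13: b b b b a a A  =>  b b b b a a a   (applied A -> a)
Final yield: b b b b a a a
Total rewrite steps: 13

13


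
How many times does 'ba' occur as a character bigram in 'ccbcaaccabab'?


Scanning 'ccbcaaccabab' for bigram 'ba':
  Position 0: 'cc' -> no
  Position 1: 'cb' -> no
  Position 2: 'bc' -> no
  Position 3: 'ca' -> no
  Position 4: 'aa' -> no
  Position 5: 'ac' -> no
  Position 6: 'cc' -> no
  Position 7: 'ca' -> no
  Position 8: 'ab' -> no
  Position 9: 'ba' -> MATCH
  Position 10: 'ab' -> no
Total matches: 1

1


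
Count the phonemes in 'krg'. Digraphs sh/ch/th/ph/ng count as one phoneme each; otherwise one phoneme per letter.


Parsing 'krg' greedily, digraphs first:
  'k' -> consonant phoneme (phonemes so far: 1)
  'r' -> consonant phoneme (phonemes so far: 2)
  'g' -> consonant phoneme (phonemes so far: 3)
Total phonemes: 3

3


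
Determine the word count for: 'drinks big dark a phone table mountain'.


Counting words by splitting on spaces:
  Word 1: 'drinks'
  Word 2: 'big'
  Word 3: 'dark'
  Word 4: 'a'
  Word 5: 'phone'
  Word 6: 'table'
  Word 7: 'mountain'
Total words: 7

7


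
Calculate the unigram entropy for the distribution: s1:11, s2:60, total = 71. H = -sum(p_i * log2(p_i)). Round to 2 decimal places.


Computing entropy H = -sum(p_i * log2(p_i)):
  s1: p = 11/71 = 0.1549, -p*log2(p) = 0.4168
  s2: p = 60/71 = 0.8451, -p*log2(p) = 0.2052
H = sum of terms = 0.6220
Rounded to 2 decimals: 0.62

0.62


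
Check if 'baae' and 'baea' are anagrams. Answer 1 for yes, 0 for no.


Sort characters of 'baae': 'aabe'
Sort characters of 'baea': 'aabe'
Sorted forms match -> they ARE anagrams
Result: 1

1


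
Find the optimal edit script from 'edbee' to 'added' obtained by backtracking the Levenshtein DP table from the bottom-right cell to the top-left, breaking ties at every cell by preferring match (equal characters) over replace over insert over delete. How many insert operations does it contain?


Edit distance = 3. Backtracking from cell (5, 5) with preference match > replace > insert > delete,
then listing the resulting alignment 'edbee' -> 'added' left to right:
  Step 1: replace e->a
  Step 2: keep 'd'
  Step 3: replace b->d
  Step 4: keep 'e'
  Step 5: replace e->d
Total insertions: 0

0


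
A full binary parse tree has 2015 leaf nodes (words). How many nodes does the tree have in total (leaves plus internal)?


Leaf nodes (terminals): 2015
Internal nodes = n - 1 = 2015 - 1 = 2014
Total = leaves + internal = 2015 + 2014 = 4029

4029


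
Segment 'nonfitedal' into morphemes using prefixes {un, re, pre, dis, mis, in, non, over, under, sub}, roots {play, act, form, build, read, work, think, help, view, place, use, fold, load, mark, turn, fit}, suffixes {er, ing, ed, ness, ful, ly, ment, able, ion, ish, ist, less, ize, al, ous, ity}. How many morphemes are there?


Segmenting 'nonfitedal' against the inventory:
  'non' -> prefix (morpheme 1)
  'fit' -> root (morpheme 2)
  'ed' -> suffix (morpheme 3)
  'al' -> suffix (morpheme 4)
Total morphemes: 4

4


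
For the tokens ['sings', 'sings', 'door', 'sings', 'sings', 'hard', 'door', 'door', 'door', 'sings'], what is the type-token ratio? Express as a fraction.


Tokens: 10
Unique types: ('door', 'hard', 'sings') = 3
TTR = 3/10
Already in lowest terms.

3/10


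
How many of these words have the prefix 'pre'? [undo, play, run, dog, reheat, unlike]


Checking each word for prefix 'pre':
  'undo' -> no (count: 0)
  'play' -> no (count: 0)
  'run' -> no (count: 0)
  'dog' -> no (count: 0)
  'reheat' -> no (count: 0)
  'unlike' -> no (count: 0)
Total with prefix 'pre': 0

0


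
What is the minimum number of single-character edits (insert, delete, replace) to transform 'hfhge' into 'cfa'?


Building DP table for s1='hfhge' (len 5) and s2='cfa' (len 3):
       c  f  a
    0  1  2  3
  h 1  1  2  3
  f 2  2  1  2
  h 3  3  2  2
  g 4  4  3  3
  e 5  5  4  4
Edit distance = dp[5][3] = 4

4


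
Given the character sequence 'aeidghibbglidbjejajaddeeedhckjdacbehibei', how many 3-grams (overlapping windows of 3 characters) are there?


String 'aeidghibbglidbjejajaddeeedhckjdacbehibei' has length L = 40.
Number of overlapping n-grams = L - n + 1
Substituting: 40 - 3 + 1 = 38

38


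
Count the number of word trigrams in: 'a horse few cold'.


Word trigrams from [4] words:
  Trigram 1: (a horse few)
  Trigram 2: (horse few cold)
Total word trigrams: 4 - 2 = 2

2


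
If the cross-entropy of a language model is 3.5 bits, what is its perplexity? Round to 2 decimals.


Perplexity formula: PP = 2^H
H = 3.5
PP = 2^3.5
Decompose: 2^3.5 = 2^3 * 2^0.5 = 2^3 * sqrt(2)
2^3 = 8, sqrt(2) ~ 1.4142136
PP ~ 8 * 1.4142136 = 11.3137088
Rounded to 2 decimals: 11.31

11.31


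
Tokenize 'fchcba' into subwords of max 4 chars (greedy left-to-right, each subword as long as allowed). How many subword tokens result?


'fchcba' has 6 characters.
Chunking with max size 4:
  Chunk 1: 'fchc' (positions 0-3)
  Chunk 2: 'ba' (positions 4-5)
Total chunks: ceil(6 / 4) = 2

2


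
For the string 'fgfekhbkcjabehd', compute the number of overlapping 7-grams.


String 'fgfekhbkcjabehd' has length L = 15.
Number of overlapping n-grams = L - n + 1
Substituting: 15 - 7 + 1 = 9

9


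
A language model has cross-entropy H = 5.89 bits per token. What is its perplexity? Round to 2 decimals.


Perplexity formula: PP = 2^H
H = 5.89
PP = 2^5.89
Decompose: 2^5.89 = 2^5 * 2^0.89
2^5 = 32, 2^0.89 ~ 1.8531761
PP ~ 32 * 1.8531761 = 59.3016352
Rounded to 2 decimals: 59.30

59.30


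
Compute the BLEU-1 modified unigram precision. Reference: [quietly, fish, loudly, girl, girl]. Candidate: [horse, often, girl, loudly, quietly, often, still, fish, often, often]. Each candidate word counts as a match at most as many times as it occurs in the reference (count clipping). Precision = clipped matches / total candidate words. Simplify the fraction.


Reference word counts: {'fish': 1, 'girl': 2, 'loudly': 1, 'quietly': 1}
Checking each candidate word (with clipping):
  'horse' -> not in reference -> no match (matches: 0)
  'often' -> not in reference -> no match (matches: 0)
  'girl' -> in reference (ref count 2, used 1/2) -> match (matches: 1)
  'loudly' -> in reference (ref count 1, used 1/1) -> match (matches: 2)
  'quietly' -> in reference (ref count 1, used 1/1) -> match (matches: 3)
  'often' -> not in reference -> no match (matches: 3)
  'still' -> not in reference -> no match (matches: 3)
  'fish' -> in reference (ref count 1, used 1/1) -> match (matches: 4)
  'often' -> not in reference -> no match (matches: 4)
  'often' -> not in reference -> no match (matches: 4)
Clipped matches: 4, Candidate length: 10
Precision = 4/10 = 2/5

2/5


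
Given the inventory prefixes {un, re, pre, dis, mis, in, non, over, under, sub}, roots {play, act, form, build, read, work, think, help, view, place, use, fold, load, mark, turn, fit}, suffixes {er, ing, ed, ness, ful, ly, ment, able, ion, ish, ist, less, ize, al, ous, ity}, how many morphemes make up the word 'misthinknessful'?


Segmenting 'misthinknessful' against the inventory:
  'mis' -> prefix (morpheme 1)
  'think' -> root (morpheme 2)
  'ness' -> suffix (morpheme 3)
  'ful' -> suffix (morpheme 4)
Total morphemes: 4

4


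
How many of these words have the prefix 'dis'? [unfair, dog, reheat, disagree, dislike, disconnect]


Checking each word for prefix 'dis':
  'unfair' -> no (count: 0)
  'dog' -> no (count: 0)
  'reheat' -> no (count: 0)
  'disagree' -> YES, starts with 'dis' (count: 1)
  'dislike' -> YES, starts with 'dis' (count: 2)
  'disconnect' -> YES, starts with 'dis' (count: 3)
Total with prefix 'dis': 3

3


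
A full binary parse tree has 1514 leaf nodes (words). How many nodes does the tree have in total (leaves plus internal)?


Leaf nodes (terminals): 1514
Internal nodes = n - 1 = 1514 - 1 = 1513
Total = leaves + internal = 1514 + 1513 = 3027

3027


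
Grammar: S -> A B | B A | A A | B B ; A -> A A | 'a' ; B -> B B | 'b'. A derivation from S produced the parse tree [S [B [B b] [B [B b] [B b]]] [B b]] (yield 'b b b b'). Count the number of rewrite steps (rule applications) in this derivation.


Every bracketed nonterminal node [X ...] in the tree is produced by exactly one rule application.
Reading the tree off as a leftmost derivation:
  Step 1: S  =>  B B   (applied S -> B B)
  Step 2: B B  =>  B B B   (applied B -> B B)
  Step 3: B B B  =>  b B B   (applied B -> b)
  Step 4: b B B  =>  b B B B   (applied B -> B B)
  Step 5: b B B B  =>  b b B B   (applied B -> b)
  Step 6: b b B B  =>  b b b B   (applied B -> b)
  Step 7: b b b B  =>  b b b b   (applied B -> b)
Final yield: b b b b
Total rewrite steps: 7

7


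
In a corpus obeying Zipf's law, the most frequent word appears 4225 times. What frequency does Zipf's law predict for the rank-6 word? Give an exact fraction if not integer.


Zipf's law: freq(rank) = f1 / rank
f1 = 4225, rank = 6
freq = 4225 / 6
GCD(4225, 6) = 1
Simplified: 4225/6

4225/6


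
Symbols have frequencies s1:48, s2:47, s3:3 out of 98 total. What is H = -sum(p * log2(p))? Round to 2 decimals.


Computing entropy H = -sum(p_i * log2(p_i)):
  s1: p = 48/98 = 0.4898, -p*log2(p) = 0.5044
  s2: p = 47/98 = 0.4796, -p*log2(p) = 0.5084
  s3: p = 3/98 = 0.0306, -p*log2(p) = 0.1540
H = sum of terms = 1.1668
Rounded to 2 decimals: 1.17

1.17


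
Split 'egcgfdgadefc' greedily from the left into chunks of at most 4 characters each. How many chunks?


'egcgfdgadefc' has 12 characters.
Chunking with max size 4:
  Chunk 1: 'egcg' (positions 0-3)
  Chunk 2: 'fdga' (positions 4-7)
  Chunk 3: 'defc' (positions 8-11)
Total chunks: ceil(12 / 4) = 3

3


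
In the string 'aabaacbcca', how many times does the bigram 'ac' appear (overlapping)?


Scanning 'aabaacbcca' for bigram 'ac':
  Position 0: 'aa' -> no
  Position 1: 'ab' -> no
  Position 2: 'ba' -> no
  Position 3: 'aa' -> no
  Position 4: 'ac' -> MATCH
  Position 5: 'cb' -> no
  Position 6: 'bc' -> no
  Position 7: 'cc' -> no
  Position 8: 'ca' -> no
Total matches: 1

1


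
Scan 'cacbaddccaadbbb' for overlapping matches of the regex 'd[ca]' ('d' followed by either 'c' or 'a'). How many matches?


Pattern: d[ca] means 'd' followed by either 'c' or 'a'.
Scanning 'cacbaddccaadbbb' position-by-position:
  Pos 0: window 'ca' -> no
  Pos 1: window 'ac' -> no
  Pos 2: window 'cb' -> no
  Pos 3: window 'ba' -> no
  Pos 4: window 'ad' -> no
  Pos 5: window 'dd' -> no
  Pos 6: window 'dc' -> MATCH
  Pos 7: window 'cc' -> no
  Pos 8: window 'ca' -> no
  Pos 9: window 'aa' -> no
  Pos 10: window 'ad' -> no
  Pos 11: window 'db' -> no
  Pos 12: window 'bb' -> no
  Pos 13: window 'bb' -> no
  Pos 14: window 'b' -> no
Total matches: 1

1


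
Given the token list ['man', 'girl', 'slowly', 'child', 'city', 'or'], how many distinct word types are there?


Listing all tokens and tracking unique types:
  Token 1: 'man' -> NEW (unique so far: 1)
  Token 2: 'girl' -> NEW (unique so far: 2)
  Token 3: 'slowly' -> NEW (unique so far: 3)
  Token 4: 'child' -> NEW (unique so far: 4)
  Token 5: 'city' -> NEW (unique so far: 5)
  Token 6: 'or' -> NEW (unique so far: 6)
Unique types: ('child', 'city', 'girl', 'man', 'or', 'slowly')
Vocabulary size: 6

6


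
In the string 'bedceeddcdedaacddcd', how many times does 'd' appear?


Scanning 'bedceeddcdedaacddcd' for 'd':
  Position 2: 'd' -> MATCH (count: 1)
  Position 6: 'd' -> MATCH (count: 2)
  Position 7: 'd' -> MATCH (count: 3)
  Position 9: 'd' -> MATCH (count: 4)
  Position 11: 'd' -> MATCH (count: 5)
  Position 15: 'd' -> MATCH (count: 6)
  Position 16: 'd' -> MATCH (count: 7)
  Position 18: 'd' -> MATCH (count: 8)
Total occurrences of 'd': 8

8


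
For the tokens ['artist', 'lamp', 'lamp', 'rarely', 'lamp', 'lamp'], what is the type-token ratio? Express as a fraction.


Tokens: 6
Unique types: ('artist', 'lamp', 'rarely') = 3
TTR = 3/6
Simplify: divide both by 3 -> 1/2
TTR = 1/2

1/2


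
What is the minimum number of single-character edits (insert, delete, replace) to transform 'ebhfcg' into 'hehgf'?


Building DP table for s1='ebhfcg' (len 6) and s2='hehgf' (len 5):
       h  e  h  g  f
    0  1  2  3  4  5
  e 1  1  1  2  3  4
  b 2  2  2  2  3  4
  h 3  2  3  2  3  4
  f 4  3  3  3  3  3
  c 5  4  4  4  4  4
  g 6  5  5  5  4  5
Edit distance = dp[6][5] = 5

5


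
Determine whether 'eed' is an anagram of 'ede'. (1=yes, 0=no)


Sort characters of 'eed': 'dee'
Sort characters of 'ede': 'dee'
Sorted forms match -> they ARE anagrams
Result: 1

1


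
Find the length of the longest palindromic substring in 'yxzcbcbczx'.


Scanning 'yxzcbcbczx' for palindromic substrings.
Substring at positions 1-9: 'xzcbcbczx'.
Check: reverse('xzcbcbczx') = 'xzcbcbczx' -> palindrome confirmed.
Neighbouring characters ('y' / '-') break symmetry, so it cannot extend further.
No longer palindromic substring exists; longest length = 9

9


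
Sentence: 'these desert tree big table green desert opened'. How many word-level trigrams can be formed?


Word trigrams from [8] words:
  Trigram 1: (these desert tree)
  Trigram 2: (desert tree big)
  Trigram 3: (tree big table)
  Trigram 4: (big table green)
  Trigram 5: (table green desert)
  Trigram 6: (green desert opened)
Total word trigrams: 8 - 2 = 6

6


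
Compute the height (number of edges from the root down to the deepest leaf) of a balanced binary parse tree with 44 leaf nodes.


In a balanced binary tree with n leaves the deepest leaf is ceil(log2(n)) edges below the root.
log2(44) = 5.4594
ceil(5.4594) = 6
height (edges) = 6

6


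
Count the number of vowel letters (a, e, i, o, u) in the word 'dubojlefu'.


Scanning each character of 'dubojlefu':
  Position 1: 'd' -> consonant (running count: 0)
  Position 2: 'u' -> vowel (running count: 1)
  Position 3: 'b' -> consonant (running count: 1)
  Position 4: 'o' -> vowel (running count: 2)
  Position 5: 'j' -> consonant (running count: 2)
  Position 6: 'l' -> consonant (running count: 2)
  Position 7: 'e' -> vowel (running count: 3)
  Position 8: 'f' -> consonant (running count: 3)
  Position 9: 'u' -> vowel (running count: 4)
Total vowels: 4

4


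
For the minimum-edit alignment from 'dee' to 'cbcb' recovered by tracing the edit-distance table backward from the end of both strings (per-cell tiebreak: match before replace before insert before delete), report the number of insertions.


Edit distance = 4. Backtracking from cell (3, 4) with preference match > replace > insert > delete,
then listing the resulting alignment 'dee' -> 'cbcb' left to right:
  Step 1: insert 'c' [insertion #1]
  Step 2: replace d->b
  Step 3: replace e->c
  Step 4: replace e->b
Total insertions: 1

1


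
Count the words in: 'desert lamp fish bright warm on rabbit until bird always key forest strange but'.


Counting words by splitting on spaces:
  Word 1: 'desert'
  Word 2: 'lamp'
  Word 3: 'fish'
  Word 4: 'bright'
  Word 5: 'warm'
  Word 6: 'on'
  Word 7: 'rabbit'
  Word 8: 'until'
  Word 9: 'bird'
  Word 10: 'always'
  Word 11: 'key'
  Word 12: 'forest'
  Word 13: 'strange'
  Word 14: 'but'
Total words: 14

14


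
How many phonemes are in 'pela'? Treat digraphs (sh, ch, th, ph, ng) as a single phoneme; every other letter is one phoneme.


Parsing 'pela' greedily, digraphs first:
  'p' -> consonant phoneme (phonemes so far: 1)
  'e' -> vowel phoneme (phonemes so far: 2)
  'l' -> consonant phoneme (phonemes so far: 3)
  'a' -> vowel phoneme (phonemes so far: 4)
Total phonemes: 4

4


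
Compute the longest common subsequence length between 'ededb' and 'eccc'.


DP table for LCS of 'ededb' and 'eccc':
       e  c  c  c
    0  0  0  0  0
  e 0  1  1  1  1
  d 0  1  1  1  1
  e 0  1  1  1  1
  d 0  1  1  1  1
  b 0  1  1  1  1
LCS: 'e'
LCS length = 1

1


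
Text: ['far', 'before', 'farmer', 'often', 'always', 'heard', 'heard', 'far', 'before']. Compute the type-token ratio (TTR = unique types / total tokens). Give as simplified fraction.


Tokens: 9
Unique types: ('always', 'before', 'far', 'farmer', 'heard', 'often') = 6
TTR = 6/9
Simplify: divide both by 3 -> 2/3
TTR = 2/3

2/3


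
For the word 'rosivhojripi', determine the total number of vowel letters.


Scanning each character of 'rosivhojripi':
  Position 1: 'r' -> consonant (running count: 0)
  Position 2: 'o' -> vowel (running count: 1)
  Position 3: 's' -> consonant (running count: 1)
  Position 4: 'i' -> vowel (running count: 2)
  Position 5: 'v' -> consonant (running count: 2)
  Position 6: 'h' -> consonant (running count: 2)
  Position 7: 'o' -> vowel (running count: 3)
  Position 8: 'j' -> consonant (running count: 3)
  Position 9: 'r' -> consonant (running count: 3)
  Position 10: 'i' -> vowel (running count: 4)
  Position 11: 'p' -> consonant (running count: 4)
  Position 12: 'i' -> vowel (running count: 5)
Total vowels: 5

5


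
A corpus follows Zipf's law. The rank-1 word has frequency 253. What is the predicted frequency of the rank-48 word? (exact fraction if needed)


Zipf's law: freq(rank) = f1 / rank
f1 = 253, rank = 48
freq = 253 / 48
GCD(253, 48) = 1
Simplified: 253/48

253/48


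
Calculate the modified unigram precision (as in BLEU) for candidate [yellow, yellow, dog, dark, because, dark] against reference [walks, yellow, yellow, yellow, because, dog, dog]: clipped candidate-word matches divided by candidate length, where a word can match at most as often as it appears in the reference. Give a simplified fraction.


Reference word counts: {'because': 1, 'dog': 2, 'walks': 1, 'yellow': 3}
Checking each candidate word (with clipping):
  'yellow' -> in reference (ref count 3, used 1/3) -> match (matches: 1)
  'yellow' -> in reference (ref count 3, used 2/3) -> match (matches: 2)
  'dog' -> in reference (ref count 2, used 1/2) -> match (matches: 3)
  'dark' -> not in reference -> no match (matches: 3)
  'because' -> in reference (ref count 1, used 1/1) -> match (matches: 4)
  'dark' -> not in reference -> no match (matches: 4)
Clipped matches: 4, Candidate length: 6
Precision = 4/6 = 2/3

2/3


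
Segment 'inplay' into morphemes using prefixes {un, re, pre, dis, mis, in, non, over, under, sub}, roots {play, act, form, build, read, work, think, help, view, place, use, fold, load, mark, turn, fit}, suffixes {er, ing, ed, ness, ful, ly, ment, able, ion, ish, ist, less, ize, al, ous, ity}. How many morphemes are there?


Segmenting 'inplay' against the inventory:
  'in' -> prefix (morpheme 1)
  'play' -> root (morpheme 2)
Total morphemes: 2

2


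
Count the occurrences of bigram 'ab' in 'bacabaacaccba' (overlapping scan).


Scanning 'bacabaacaccba' for bigram 'ab':
  Position 0: 'ba' -> no
  Position 1: 'ac' -> no
  Position 2: 'ca' -> no
  Position 3: 'ab' -> MATCH
  Position 4: 'ba' -> no
  Position 5: 'aa' -> no
  Position 6: 'ac' -> no
  Position 7: 'ca' -> no
  Position 8: 'ac' -> no
  Position 9: 'cc' -> no
  Position 10: 'cb' -> no
  Position 11: 'ba' -> no
Total matches: 1

1


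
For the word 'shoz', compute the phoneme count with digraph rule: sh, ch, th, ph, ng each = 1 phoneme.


Parsing 'shoz' greedily, digraphs first:
  'sh' -> digraph (1 consonant phoneme) (phonemes so far: 1)
  'o' -> vowel phoneme (phonemes so far: 2)
  'z' -> consonant phoneme (phonemes so far: 3)
Total phonemes: 3

3


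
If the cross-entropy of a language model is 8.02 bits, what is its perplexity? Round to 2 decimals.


Perplexity formula: PP = 2^H
H = 8.02
PP = 2^8.02
Decompose: 2^8.02 = 2^8 * 2^0.02
2^8 = 256, 2^0.02 ~ 1.0139595
PP ~ 256 * 1.0139595 = 259.5736320
Rounded to 2 decimals: 259.57

259.57


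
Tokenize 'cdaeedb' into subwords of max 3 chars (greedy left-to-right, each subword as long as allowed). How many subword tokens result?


'cdaeedb' has 7 characters.
Chunking with max size 3:
  Chunk 1: 'cda' (positions 0-2)
  Chunk 2: 'eed' (positions 3-5)
  Chunk 3: 'b' (positions 6-6)
Total chunks: ceil(7 / 3) = 3

3


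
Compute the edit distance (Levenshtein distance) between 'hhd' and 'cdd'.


Building DP table for s1='hhd' (len 3) and s2='cdd' (len 3):
       c  d  d
    0  1  2  3
  h 1  1  2  3
  h 2  2  2  3
  d 3  3  2  2
Edit distance = dp[3][3] = 2

2


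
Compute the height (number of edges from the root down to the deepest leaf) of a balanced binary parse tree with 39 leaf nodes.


In a balanced binary tree with n leaves the deepest leaf is ceil(log2(n)) edges below the root.
log2(39) = 5.2854
ceil(5.2854) = 6
height (edges) = 6

6


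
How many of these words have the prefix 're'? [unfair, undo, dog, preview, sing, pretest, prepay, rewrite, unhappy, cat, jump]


Checking each word for prefix 're':
  'unfair' -> no (count: 0)
  'undo' -> no (count: 0)
  'dog' -> no (count: 0)
  'preview' -> no (count: 0)
  'sing' -> no (count: 0)
  'pretest' -> no (count: 0)
  'prepay' -> no (count: 0)
  'rewrite' -> YES, starts with 're' (count: 1)
  'unhappy' -> no (count: 1)
  'cat' -> no (count: 1)
  'jump' -> no (count: 1)
Total with prefix 're': 1

1


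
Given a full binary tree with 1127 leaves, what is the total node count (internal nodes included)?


Leaf nodes (terminals): 1127
Internal nodes = n - 1 = 1127 - 1 = 1126
Total = leaves + internal = 1127 + 1126 = 2253

2253


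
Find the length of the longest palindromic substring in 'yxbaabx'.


Scanning 'yxbaabx' for palindromic substrings.
Substring at positions 1-6: 'xbaabx'.
Check: reverse('xbaabx') = 'xbaabx' -> palindrome confirmed.
Neighbouring characters ('y' / '-') break symmetry, so it cannot extend further.
No longer palindromic substring exists; longest length = 6

6
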